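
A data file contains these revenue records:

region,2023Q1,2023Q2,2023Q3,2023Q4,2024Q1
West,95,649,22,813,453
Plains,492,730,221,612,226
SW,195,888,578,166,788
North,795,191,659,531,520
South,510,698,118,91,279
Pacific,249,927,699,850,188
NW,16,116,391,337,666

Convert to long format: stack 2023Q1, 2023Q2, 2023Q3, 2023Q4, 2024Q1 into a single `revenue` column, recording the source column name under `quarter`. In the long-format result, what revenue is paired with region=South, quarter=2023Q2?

698

Unpivoting turns each (region, wide-column) pair into one long row.
The wide cell at row South, column 2023Q2 holds 698, so the long row (South, 2023Q2) has revenue=698.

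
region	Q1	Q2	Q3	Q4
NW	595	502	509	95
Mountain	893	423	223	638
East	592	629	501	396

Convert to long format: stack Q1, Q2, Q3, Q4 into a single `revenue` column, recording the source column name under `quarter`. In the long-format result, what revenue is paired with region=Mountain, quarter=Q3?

223

Unpivoting turns each (region, wide-column) pair into one long row.
The wide cell at row Mountain, column Q3 holds 223, so the long row (Mountain, Q3) has revenue=223.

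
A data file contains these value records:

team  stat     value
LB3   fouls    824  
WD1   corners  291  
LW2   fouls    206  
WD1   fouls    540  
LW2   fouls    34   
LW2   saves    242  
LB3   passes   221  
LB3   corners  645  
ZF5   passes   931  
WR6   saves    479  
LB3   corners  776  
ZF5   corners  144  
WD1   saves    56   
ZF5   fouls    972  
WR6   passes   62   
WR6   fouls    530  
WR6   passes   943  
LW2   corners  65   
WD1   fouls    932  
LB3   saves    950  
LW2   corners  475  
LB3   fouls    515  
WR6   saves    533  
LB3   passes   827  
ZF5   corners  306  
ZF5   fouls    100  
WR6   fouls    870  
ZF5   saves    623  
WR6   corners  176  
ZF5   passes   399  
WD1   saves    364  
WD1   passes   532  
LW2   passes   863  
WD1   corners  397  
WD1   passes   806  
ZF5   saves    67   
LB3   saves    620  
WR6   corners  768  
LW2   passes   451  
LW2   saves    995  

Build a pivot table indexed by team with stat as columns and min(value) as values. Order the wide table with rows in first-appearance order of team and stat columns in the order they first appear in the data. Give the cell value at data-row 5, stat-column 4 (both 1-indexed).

With rows in first-appearance order of team, row 5 is team=WR6. stat columns in first-appearance order: fouls, corners, saves, passes; column 4 is passes.
Long rows with team=WR6, stat=passes: min(62, 943) = 62.

62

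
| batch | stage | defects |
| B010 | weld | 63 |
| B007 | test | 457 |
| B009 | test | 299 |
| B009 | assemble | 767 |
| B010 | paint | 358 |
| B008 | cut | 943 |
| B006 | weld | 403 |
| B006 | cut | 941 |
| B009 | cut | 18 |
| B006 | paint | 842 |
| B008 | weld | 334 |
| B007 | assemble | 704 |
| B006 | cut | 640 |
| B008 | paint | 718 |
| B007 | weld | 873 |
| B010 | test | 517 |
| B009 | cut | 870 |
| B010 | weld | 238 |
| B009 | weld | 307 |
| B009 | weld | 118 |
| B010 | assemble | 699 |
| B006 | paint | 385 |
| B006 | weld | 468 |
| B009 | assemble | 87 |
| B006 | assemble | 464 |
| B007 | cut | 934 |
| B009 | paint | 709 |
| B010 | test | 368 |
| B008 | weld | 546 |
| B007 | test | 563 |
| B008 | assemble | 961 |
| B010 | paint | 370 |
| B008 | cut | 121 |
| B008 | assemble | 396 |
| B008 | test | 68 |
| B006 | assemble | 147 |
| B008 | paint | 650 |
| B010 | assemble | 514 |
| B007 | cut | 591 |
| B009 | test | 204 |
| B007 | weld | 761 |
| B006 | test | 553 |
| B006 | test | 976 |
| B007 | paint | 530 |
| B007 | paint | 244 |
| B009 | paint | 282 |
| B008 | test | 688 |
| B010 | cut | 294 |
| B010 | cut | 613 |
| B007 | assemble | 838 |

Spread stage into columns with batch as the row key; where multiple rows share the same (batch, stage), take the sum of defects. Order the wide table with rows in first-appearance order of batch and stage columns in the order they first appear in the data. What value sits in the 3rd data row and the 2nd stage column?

503

With rows in first-appearance order of batch, row 3 is batch=B009. stage columns in first-appearance order: weld, test, assemble, paint, cut; column 2 is test.
Long rows with batch=B009, stage=test: 299 + 204 = 503.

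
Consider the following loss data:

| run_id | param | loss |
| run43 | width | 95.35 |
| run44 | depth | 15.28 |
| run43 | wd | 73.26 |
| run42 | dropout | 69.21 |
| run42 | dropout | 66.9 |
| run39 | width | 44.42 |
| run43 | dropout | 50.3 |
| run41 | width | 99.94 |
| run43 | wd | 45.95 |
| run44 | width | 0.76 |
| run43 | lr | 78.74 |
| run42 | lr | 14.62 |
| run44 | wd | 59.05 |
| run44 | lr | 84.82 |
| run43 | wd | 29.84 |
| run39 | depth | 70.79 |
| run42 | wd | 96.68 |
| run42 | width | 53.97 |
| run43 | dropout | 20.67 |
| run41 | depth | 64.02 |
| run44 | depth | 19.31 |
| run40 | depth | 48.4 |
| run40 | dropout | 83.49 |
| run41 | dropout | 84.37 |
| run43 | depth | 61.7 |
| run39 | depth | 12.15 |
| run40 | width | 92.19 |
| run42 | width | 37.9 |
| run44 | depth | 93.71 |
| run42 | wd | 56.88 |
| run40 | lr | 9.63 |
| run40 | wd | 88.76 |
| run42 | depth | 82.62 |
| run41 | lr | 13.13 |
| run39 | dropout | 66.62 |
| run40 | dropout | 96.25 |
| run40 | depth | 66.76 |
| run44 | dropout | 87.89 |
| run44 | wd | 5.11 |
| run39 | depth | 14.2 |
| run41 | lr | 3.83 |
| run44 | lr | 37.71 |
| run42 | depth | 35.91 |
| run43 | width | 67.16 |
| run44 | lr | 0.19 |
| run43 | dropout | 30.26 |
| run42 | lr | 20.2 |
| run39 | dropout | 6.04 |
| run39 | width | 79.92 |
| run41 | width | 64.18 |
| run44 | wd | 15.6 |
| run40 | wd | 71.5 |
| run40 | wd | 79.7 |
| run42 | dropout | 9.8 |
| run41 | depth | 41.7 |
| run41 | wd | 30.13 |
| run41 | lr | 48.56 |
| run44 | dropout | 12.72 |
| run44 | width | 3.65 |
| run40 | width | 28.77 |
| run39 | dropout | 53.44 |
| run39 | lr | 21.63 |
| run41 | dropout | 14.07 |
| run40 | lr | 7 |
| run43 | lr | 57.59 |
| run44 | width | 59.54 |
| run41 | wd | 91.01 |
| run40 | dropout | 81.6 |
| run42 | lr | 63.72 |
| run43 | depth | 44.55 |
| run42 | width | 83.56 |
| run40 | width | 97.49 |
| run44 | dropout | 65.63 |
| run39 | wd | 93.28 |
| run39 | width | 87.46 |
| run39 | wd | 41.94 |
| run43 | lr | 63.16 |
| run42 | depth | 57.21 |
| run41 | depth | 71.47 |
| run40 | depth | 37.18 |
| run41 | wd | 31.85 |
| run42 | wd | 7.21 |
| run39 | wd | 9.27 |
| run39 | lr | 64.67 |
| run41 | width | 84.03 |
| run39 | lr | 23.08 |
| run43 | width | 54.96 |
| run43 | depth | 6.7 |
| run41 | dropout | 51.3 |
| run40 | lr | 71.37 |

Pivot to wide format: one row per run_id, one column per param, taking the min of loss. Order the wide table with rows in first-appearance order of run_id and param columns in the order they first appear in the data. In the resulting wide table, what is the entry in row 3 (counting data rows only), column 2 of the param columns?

With rows in first-appearance order of run_id, row 3 is run_id=run42. param columns in first-appearance order: width, depth, wd, dropout, lr; column 2 is depth.
Long rows with run_id=run42, param=depth: min(82.62, 35.91, 57.21) = 35.91.

35.91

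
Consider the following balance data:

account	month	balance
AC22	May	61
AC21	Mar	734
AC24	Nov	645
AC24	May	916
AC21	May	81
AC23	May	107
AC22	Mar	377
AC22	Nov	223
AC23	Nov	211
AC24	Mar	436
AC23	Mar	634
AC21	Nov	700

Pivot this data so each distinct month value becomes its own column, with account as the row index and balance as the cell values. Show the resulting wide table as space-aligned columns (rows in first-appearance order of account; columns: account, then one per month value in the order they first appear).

account  May  Mar  Nov
AC22     61   377  223
AC21     81   734  700
AC24     916  436  645
AC23     107  634  211

Columns: account plus the 3 distinct month values (May, Mar, Nov).
For example, row AC22 column May takes balance=61 from the long row (AC22, May).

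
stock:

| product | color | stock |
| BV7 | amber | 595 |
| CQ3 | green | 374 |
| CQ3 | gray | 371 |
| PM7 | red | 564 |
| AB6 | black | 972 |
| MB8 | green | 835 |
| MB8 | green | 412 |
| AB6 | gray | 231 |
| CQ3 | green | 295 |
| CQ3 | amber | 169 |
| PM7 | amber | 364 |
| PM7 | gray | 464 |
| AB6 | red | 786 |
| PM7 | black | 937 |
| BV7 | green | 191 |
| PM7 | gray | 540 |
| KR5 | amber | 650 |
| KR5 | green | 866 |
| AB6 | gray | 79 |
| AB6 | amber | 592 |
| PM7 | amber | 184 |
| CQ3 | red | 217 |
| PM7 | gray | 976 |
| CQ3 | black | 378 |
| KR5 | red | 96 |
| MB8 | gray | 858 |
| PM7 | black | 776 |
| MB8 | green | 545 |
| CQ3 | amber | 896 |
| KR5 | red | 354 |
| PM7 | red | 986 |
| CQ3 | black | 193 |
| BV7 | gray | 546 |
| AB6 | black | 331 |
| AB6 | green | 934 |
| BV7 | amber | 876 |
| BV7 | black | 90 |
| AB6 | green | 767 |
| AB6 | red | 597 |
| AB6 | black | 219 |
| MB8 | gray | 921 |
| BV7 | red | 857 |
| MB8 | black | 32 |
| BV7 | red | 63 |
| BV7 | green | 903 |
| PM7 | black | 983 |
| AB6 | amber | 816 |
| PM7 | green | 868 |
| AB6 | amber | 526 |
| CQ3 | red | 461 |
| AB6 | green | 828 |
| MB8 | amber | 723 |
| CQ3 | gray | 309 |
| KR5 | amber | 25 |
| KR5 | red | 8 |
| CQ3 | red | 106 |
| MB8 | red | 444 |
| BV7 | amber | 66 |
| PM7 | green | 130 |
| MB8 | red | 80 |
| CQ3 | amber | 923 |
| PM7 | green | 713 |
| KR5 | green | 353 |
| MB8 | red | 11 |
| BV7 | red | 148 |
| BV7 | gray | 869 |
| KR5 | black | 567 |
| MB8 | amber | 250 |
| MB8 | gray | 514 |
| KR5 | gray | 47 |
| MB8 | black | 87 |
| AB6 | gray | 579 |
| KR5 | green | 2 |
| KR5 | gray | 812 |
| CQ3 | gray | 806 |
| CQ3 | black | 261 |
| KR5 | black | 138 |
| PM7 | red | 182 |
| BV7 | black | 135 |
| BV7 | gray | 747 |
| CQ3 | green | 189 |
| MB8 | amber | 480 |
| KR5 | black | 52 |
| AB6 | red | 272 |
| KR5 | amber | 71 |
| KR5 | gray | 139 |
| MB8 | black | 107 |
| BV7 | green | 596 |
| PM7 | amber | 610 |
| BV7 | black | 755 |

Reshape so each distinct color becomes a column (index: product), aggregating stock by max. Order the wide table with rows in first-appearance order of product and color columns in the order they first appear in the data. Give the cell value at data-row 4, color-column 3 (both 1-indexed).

579

With rows in first-appearance order of product, row 4 is product=AB6. color columns in first-appearance order: amber, green, gray, red, black; column 3 is gray.
Long rows with product=AB6, color=gray: max(231, 79, 579) = 579.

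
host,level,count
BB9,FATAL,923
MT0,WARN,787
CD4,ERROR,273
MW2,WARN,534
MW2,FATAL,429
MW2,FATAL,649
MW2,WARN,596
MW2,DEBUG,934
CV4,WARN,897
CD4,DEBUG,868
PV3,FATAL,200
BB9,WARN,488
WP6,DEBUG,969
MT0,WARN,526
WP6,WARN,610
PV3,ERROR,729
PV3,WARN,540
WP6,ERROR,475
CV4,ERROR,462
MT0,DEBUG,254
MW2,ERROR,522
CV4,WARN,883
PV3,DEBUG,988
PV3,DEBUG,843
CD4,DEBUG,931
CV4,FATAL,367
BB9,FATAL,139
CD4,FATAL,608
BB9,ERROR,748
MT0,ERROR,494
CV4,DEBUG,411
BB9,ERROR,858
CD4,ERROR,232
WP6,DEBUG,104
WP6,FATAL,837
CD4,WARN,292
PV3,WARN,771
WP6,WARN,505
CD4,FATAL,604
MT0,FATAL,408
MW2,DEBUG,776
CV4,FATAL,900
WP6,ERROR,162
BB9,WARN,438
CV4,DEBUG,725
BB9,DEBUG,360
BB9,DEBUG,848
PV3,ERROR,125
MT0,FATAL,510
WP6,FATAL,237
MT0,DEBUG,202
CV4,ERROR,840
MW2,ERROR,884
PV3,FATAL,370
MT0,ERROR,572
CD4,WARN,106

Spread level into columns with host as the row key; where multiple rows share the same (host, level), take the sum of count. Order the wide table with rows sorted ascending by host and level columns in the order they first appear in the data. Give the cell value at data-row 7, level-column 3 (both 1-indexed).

637

With rows sorted ascending by host, row 7 is host=WP6. level columns in first-appearance order: FATAL, WARN, ERROR, DEBUG; column 3 is ERROR.
Long rows with host=WP6, level=ERROR: 475 + 162 = 637.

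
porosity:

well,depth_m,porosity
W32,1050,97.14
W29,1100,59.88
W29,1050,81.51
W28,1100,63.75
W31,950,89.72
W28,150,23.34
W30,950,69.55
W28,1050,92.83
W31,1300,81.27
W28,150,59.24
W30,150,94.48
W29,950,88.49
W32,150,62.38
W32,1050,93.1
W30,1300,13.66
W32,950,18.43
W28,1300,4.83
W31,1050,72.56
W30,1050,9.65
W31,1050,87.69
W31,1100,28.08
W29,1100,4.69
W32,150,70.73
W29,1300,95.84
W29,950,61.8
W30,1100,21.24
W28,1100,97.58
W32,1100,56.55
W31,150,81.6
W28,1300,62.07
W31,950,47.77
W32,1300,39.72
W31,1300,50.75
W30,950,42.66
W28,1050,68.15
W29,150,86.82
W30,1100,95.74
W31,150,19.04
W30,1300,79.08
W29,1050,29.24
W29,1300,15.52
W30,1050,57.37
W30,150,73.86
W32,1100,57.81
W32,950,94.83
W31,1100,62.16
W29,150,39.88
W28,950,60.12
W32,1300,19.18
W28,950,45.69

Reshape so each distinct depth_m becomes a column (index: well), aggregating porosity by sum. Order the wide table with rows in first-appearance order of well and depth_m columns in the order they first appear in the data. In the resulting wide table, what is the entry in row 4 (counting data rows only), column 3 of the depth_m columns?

With rows in first-appearance order of well, row 4 is well=W31. depth_m columns in first-appearance order: 1050, 1100, 950, 150, 1300; column 3 is 950.
Long rows with well=W31, depth_m=950: 89.72 + 47.77 = 137.49.

137.49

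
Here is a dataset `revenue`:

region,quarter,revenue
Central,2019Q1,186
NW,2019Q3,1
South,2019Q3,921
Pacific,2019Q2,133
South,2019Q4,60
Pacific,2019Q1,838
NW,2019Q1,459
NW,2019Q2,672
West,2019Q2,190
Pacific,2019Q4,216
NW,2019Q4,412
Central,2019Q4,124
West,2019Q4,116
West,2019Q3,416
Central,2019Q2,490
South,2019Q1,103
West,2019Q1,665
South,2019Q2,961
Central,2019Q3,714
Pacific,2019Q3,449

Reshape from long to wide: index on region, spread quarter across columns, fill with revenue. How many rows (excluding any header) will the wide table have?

5

5 distinct region values → 5 rows.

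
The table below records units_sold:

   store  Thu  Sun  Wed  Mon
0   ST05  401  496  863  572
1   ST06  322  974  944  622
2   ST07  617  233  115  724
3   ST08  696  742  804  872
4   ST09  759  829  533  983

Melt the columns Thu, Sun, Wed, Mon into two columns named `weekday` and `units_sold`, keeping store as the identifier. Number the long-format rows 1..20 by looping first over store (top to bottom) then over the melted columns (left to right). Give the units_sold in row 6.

974

20 rows total (5 × 4). Row 6: index ⌊(6-1)/4⌋ = 1 into store → ST06; (6-1) mod 4 = 1 into the melted columns → Sun.
So row 6 is (ST06, Sun, 974); units_sold = 974.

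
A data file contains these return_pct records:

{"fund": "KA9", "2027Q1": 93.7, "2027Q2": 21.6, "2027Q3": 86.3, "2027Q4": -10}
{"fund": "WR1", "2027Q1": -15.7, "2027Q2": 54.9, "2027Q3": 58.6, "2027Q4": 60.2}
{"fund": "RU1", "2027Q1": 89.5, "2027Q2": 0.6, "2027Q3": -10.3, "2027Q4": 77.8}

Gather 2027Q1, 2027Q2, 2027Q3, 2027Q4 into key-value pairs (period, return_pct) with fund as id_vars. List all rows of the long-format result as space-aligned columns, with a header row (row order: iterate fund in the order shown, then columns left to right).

fund  period  return_pct
KA9   2027Q1  93.7      
KA9   2027Q2  21.6      
KA9   2027Q3  86.3      
KA9   2027Q4  -10       
WR1   2027Q1  -15.7     
WR1   2027Q2  54.9      
WR1   2027Q3  58.6      
WR1   2027Q4  60.2      
RU1   2027Q1  89.5      
RU1   2027Q2  0.6       
RU1   2027Q3  -10.3     
RU1   2027Q4  77.8      

Each (fund, column) pair becomes one row: 3 × 4 = 12 rows.
For example, (KA9, 2027Q1) → return_pct=93.7.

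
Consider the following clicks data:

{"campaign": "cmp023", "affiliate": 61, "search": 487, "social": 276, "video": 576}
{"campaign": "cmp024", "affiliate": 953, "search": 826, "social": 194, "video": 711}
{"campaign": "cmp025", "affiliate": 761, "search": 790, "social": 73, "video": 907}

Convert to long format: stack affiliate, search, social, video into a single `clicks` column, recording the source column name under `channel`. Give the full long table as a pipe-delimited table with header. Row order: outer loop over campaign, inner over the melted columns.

| campaign | channel | clicks |
| cmp023 | affiliate | 61 |
| cmp023 | search | 487 |
| cmp023 | social | 276 |
| cmp023 | video | 576 |
| cmp024 | affiliate | 953 |
| cmp024 | search | 826 |
| cmp024 | social | 194 |
| cmp024 | video | 711 |
| cmp025 | affiliate | 761 |
| cmp025 | search | 790 |
| cmp025 | social | 73 |
| cmp025 | video | 907 |

Each (campaign, column) pair becomes one row: 3 × 4 = 12 rows.
For example, (cmp023, affiliate) → clicks=61.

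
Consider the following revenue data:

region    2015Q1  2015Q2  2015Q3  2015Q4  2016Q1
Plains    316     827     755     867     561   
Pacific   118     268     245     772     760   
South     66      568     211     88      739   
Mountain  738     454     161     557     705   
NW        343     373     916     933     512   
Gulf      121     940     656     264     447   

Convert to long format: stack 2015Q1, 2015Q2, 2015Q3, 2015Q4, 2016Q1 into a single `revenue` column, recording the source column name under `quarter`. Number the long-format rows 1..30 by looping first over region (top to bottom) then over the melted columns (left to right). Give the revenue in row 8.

30 rows total (6 × 5). Row 8: index ⌊(8-1)/5⌋ = 1 into region → Pacific; (8-1) mod 5 = 2 into the melted columns → 2015Q3.
So row 8 is (Pacific, 2015Q3, 245); revenue = 245.

245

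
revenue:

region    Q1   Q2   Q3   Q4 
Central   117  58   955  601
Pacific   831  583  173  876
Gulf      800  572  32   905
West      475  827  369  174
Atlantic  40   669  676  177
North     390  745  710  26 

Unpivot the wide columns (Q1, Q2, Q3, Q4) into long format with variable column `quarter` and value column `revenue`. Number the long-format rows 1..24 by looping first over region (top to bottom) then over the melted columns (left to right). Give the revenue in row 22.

24 rows total (6 × 4). Row 22: index ⌊(22-1)/4⌋ = 5 into region → North; (22-1) mod 4 = 1 into the melted columns → Q2.
So row 22 is (North, Q2, 745); revenue = 745.

745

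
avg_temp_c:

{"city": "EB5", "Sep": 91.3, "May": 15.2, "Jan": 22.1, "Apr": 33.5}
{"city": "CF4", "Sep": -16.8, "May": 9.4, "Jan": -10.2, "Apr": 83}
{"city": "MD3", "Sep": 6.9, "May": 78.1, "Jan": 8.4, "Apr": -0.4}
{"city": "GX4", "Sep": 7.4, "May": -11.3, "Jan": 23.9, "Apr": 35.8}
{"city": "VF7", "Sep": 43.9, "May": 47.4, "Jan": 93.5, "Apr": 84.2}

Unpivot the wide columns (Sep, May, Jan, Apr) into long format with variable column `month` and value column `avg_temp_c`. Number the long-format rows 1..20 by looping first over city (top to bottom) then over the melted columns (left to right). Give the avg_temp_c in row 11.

20 rows total (5 × 4). Row 11: index ⌊(11-1)/4⌋ = 2 into city → MD3; (11-1) mod 4 = 2 into the melted columns → Jan.
So row 11 is (MD3, Jan, 8.4); avg_temp_c = 8.4.

8.4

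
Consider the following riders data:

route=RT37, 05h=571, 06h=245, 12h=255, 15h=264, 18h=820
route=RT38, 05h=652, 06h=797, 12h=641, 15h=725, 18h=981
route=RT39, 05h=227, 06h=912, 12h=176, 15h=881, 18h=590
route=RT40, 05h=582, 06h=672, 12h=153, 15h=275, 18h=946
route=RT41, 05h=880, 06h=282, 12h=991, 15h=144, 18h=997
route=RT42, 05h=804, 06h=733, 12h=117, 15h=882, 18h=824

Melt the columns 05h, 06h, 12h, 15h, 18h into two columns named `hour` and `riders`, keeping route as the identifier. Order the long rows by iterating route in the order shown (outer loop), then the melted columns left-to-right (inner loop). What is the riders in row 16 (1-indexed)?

582

30 rows total (6 × 5). Row 16: index ⌊(16-1)/5⌋ = 3 into route → RT40; (16-1) mod 5 = 0 into the melted columns → 05h.
So row 16 is (RT40, 05h, 582); riders = 582.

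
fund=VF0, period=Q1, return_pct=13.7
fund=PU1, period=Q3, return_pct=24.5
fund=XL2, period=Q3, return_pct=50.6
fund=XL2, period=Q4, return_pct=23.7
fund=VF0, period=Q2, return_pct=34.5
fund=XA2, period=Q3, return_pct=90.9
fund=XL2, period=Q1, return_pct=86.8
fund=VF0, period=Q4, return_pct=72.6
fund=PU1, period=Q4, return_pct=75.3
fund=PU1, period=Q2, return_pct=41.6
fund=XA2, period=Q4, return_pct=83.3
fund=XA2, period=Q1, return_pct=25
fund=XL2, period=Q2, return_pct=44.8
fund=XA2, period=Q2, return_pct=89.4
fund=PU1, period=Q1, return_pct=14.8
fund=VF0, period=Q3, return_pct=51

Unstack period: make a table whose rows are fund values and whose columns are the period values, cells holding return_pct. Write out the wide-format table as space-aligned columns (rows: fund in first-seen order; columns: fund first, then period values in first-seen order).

fund  Q1    Q3    Q4    Q2  
VF0   13.7  51    72.6  34.5
PU1   14.8  24.5  75.3  41.6
XL2   86.8  50.6  23.7  44.8
XA2   25    90.9  83.3  89.4

Columns: fund plus the 4 distinct period values (Q1, Q3, Q4, Q2).
For example, row VF0 column Q1 takes return_pct=13.7 from the long row (VF0, Q1).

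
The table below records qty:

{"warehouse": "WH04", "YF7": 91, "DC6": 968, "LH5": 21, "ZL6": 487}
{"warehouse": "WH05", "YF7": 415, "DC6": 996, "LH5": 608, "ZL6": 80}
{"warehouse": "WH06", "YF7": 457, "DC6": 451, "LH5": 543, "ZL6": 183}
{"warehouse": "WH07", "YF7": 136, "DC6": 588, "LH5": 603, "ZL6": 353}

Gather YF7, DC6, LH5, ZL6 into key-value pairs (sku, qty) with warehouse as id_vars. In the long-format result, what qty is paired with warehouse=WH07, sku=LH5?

Unpivoting turns each (warehouse, wide-column) pair into one long row.
The wide cell at row WH07, column LH5 holds 603, so the long row (WH07, LH5) has qty=603.

603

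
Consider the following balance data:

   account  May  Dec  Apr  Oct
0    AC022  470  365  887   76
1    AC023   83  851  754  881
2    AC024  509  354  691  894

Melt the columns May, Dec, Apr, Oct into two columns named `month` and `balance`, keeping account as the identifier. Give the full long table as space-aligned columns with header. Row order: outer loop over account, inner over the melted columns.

account  month  balance
AC022    May    470    
AC022    Dec    365    
AC022    Apr    887    
AC022    Oct    76     
AC023    May    83     
AC023    Dec    851    
AC023    Apr    754    
AC023    Oct    881    
AC024    May    509    
AC024    Dec    354    
AC024    Apr    691    
AC024    Oct    894    

Each (account, column) pair becomes one row: 3 × 4 = 12 rows.
For example, (AC022, May) → balance=470.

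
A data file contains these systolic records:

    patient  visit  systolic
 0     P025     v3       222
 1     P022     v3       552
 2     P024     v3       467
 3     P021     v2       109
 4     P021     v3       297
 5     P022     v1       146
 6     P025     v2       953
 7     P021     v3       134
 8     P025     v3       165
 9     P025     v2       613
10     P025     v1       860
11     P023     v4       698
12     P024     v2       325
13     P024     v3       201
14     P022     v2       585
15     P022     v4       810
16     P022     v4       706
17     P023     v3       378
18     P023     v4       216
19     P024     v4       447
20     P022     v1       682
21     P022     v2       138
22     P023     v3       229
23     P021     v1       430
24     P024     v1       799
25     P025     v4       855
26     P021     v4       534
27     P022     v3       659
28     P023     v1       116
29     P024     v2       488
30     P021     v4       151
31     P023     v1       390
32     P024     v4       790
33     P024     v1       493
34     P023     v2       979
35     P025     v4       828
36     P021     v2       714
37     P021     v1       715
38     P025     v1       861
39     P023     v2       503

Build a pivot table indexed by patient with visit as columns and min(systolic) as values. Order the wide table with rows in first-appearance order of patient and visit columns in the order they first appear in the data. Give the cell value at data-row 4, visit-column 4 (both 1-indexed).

With rows in first-appearance order of patient, row 4 is patient=P021. visit columns in first-appearance order: v3, v2, v1, v4; column 4 is v4.
Long rows with patient=P021, visit=v4: min(534, 151) = 151.

151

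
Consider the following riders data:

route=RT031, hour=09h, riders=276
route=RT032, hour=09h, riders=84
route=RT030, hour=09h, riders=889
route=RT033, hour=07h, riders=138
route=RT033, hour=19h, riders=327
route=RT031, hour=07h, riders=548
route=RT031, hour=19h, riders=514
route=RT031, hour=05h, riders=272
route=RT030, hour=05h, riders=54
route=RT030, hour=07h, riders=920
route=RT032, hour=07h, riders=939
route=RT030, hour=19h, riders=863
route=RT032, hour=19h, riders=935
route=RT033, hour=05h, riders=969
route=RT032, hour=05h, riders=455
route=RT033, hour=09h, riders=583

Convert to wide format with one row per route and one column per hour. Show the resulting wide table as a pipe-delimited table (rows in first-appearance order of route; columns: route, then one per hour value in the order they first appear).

| route | 09h | 07h | 19h | 05h |
| RT031 | 276 | 548 | 514 | 272 |
| RT032 | 84 | 939 | 935 | 455 |
| RT030 | 889 | 920 | 863 | 54 |
| RT033 | 583 | 138 | 327 | 969 |

Columns: route plus the 4 distinct hour values (09h, 07h, 19h, 05h).
For example, row RT031 column 09h takes riders=276 from the long row (RT031, 09h).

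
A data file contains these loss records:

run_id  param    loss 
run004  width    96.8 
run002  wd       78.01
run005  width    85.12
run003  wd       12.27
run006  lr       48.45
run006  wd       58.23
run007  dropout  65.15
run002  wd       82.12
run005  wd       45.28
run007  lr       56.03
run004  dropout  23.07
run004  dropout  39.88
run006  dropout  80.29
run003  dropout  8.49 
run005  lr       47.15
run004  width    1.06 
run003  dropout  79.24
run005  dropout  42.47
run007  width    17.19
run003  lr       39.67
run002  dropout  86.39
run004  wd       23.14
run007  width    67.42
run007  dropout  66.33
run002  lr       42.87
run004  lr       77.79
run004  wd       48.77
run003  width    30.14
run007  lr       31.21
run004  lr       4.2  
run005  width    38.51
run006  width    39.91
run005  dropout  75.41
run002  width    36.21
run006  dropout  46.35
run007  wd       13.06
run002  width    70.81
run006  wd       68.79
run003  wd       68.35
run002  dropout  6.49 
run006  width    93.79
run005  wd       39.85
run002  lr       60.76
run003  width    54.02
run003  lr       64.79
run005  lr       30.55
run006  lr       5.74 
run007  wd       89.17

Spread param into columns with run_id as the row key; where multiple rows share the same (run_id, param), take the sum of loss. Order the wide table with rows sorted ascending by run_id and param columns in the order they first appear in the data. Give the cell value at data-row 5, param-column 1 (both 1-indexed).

With rows sorted ascending by run_id, row 5 is run_id=run006. param columns in first-appearance order: width, wd, lr, dropout; column 1 is width.
Long rows with run_id=run006, param=width: 39.91 + 93.79 = 133.70.

133.70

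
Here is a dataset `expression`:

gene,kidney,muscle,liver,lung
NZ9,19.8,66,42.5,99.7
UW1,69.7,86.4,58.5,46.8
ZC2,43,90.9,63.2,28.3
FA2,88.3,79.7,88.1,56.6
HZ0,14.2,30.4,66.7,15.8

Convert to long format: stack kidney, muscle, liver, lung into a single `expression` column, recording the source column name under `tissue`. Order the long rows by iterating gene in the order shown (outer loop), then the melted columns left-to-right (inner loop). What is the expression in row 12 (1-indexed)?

20 rows total (5 × 4). Row 12: index ⌊(12-1)/4⌋ = 2 into gene → ZC2; (12-1) mod 4 = 3 into the melted columns → lung.
So row 12 is (ZC2, lung, 28.3); expression = 28.3.

28.3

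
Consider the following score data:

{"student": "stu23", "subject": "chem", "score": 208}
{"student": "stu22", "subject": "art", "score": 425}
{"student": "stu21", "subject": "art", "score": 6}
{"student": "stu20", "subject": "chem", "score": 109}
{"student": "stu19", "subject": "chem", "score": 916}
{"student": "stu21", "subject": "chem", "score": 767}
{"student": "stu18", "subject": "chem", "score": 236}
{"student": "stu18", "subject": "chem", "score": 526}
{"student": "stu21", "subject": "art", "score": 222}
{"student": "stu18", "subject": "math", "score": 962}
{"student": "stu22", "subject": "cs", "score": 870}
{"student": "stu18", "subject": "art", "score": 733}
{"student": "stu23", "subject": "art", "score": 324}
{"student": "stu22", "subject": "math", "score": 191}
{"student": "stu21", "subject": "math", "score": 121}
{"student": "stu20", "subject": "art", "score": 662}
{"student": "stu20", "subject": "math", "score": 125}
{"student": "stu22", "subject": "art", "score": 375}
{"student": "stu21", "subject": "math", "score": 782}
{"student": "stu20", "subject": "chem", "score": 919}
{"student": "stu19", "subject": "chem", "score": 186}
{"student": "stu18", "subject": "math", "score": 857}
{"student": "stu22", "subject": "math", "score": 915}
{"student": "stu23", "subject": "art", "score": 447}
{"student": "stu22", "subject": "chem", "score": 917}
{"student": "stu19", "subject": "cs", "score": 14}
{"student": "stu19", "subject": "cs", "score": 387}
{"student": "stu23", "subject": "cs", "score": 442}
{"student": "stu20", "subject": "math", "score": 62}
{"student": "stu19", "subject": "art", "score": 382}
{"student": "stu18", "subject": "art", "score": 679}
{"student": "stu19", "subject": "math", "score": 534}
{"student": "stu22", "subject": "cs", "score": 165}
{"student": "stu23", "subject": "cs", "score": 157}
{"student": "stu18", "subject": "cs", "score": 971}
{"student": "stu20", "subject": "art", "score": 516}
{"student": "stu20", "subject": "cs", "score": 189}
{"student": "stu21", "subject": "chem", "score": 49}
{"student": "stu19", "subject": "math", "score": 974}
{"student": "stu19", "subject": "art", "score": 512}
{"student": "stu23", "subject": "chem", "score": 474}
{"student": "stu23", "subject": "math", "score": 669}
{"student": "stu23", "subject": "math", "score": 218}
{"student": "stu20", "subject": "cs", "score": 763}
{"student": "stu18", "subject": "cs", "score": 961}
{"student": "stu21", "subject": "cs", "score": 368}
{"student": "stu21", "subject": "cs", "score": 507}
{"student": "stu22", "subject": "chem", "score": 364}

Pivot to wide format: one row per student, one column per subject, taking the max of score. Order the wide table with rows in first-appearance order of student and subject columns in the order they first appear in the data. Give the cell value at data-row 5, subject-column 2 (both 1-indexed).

With rows in first-appearance order of student, row 5 is student=stu19. subject columns in first-appearance order: chem, art, math, cs; column 2 is art.
Long rows with student=stu19, subject=art: max(382, 512) = 512.

512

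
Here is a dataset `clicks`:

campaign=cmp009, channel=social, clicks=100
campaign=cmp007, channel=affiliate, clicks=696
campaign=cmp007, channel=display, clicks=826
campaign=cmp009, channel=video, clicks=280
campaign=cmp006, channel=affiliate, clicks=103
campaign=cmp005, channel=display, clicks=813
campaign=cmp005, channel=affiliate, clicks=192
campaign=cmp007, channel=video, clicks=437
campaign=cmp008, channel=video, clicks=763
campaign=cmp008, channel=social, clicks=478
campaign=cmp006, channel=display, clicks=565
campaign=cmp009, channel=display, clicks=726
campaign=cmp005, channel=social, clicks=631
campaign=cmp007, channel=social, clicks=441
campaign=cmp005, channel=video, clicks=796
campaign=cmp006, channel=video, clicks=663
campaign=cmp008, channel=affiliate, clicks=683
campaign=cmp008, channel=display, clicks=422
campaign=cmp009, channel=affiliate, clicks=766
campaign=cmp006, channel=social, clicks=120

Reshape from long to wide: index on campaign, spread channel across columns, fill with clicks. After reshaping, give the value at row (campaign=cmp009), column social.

Wide layout: rows indexed by campaign, columns are the 4 distinct channel values (social, affiliate, display, video).
Cell (campaign=cmp009, channel=social) draws from the long row where campaign=cmp009 and channel=social, which has clicks=100.

100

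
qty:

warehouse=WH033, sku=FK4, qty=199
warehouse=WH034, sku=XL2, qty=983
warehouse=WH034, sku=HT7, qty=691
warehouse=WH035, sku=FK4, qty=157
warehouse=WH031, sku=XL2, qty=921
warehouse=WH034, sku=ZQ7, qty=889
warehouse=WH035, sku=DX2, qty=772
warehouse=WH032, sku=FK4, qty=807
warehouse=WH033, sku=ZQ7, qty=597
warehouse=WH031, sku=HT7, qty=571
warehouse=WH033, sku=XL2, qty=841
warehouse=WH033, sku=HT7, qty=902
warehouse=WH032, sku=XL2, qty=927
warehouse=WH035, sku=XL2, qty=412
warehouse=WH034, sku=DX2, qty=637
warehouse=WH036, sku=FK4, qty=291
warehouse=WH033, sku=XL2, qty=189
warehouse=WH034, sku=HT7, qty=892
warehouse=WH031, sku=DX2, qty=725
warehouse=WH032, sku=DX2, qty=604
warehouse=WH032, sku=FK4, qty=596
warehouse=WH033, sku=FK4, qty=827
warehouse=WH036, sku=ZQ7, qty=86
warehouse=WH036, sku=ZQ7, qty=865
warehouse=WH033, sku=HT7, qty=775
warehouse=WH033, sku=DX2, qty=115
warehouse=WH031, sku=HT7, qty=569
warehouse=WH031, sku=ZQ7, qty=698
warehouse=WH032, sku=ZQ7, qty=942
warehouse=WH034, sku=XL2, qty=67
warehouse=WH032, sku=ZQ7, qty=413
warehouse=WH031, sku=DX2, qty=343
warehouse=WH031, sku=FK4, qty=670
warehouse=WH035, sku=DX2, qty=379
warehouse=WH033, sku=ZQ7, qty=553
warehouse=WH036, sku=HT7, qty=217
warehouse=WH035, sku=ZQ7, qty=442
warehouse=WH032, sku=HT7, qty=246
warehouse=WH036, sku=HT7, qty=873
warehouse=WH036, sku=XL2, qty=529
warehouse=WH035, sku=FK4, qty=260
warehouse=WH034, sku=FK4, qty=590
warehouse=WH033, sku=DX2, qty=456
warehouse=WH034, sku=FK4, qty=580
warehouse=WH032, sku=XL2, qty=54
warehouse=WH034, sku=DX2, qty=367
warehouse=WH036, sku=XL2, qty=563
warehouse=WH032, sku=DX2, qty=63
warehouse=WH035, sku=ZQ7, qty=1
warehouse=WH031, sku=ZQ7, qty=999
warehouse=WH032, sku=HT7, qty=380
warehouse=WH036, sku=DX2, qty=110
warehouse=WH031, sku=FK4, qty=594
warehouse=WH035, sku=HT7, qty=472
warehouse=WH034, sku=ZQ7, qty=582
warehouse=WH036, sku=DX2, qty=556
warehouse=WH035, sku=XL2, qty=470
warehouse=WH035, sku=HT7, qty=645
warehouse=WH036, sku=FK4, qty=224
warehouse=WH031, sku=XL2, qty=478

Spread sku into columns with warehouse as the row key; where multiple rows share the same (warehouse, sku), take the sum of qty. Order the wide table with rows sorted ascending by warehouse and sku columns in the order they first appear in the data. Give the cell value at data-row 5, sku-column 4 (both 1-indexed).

443

With rows sorted ascending by warehouse, row 5 is warehouse=WH035. sku columns in first-appearance order: FK4, XL2, HT7, ZQ7, DX2; column 4 is ZQ7.
Long rows with warehouse=WH035, sku=ZQ7: 442 + 1 = 443.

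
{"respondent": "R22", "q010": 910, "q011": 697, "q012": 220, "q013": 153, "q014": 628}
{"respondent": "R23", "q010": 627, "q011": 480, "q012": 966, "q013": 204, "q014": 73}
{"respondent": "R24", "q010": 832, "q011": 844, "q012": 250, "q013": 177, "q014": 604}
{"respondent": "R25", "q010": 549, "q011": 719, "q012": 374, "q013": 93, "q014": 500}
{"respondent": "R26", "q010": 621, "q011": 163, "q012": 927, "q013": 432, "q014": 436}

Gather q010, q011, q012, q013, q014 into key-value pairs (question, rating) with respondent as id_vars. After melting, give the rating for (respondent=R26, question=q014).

436

Unpivoting turns each (respondent, wide-column) pair into one long row.
The wide cell at row R26, column q014 holds 436, so the long row (R26, q014) has rating=436.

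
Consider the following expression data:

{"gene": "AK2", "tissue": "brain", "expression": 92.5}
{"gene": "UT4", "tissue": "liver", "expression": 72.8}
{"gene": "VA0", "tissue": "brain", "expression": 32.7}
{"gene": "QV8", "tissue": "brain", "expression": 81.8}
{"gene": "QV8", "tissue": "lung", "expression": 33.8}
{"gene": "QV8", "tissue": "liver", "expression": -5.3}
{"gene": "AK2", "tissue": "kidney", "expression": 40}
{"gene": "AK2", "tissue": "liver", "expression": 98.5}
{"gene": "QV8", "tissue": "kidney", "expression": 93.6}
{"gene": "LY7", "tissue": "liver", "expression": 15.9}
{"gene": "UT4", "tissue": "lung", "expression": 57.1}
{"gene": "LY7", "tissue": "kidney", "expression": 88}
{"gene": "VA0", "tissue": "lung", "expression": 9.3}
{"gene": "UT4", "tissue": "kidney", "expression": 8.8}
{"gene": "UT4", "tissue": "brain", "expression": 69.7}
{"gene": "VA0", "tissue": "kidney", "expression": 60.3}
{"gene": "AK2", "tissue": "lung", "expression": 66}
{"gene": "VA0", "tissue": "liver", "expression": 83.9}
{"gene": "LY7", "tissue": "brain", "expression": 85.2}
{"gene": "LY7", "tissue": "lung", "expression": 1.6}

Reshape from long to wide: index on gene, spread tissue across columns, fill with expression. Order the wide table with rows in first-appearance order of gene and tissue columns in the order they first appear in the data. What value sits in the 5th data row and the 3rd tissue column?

With rows in first-appearance order of gene, row 5 is gene=LY7. tissue columns in first-appearance order: brain, liver, lung, kidney; column 3 is lung.
Long rows with gene=LY7, tissue=lung: expression = 1.6.

1.6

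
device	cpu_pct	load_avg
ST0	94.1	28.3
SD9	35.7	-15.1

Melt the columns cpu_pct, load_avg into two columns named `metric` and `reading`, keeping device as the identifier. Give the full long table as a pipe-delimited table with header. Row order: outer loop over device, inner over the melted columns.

| device | metric | reading |
| ST0 | cpu_pct | 94.1 |
| ST0 | load_avg | 28.3 |
| SD9 | cpu_pct | 35.7 |
| SD9 | load_avg | -15.1 |

Each (device, column) pair becomes one row: 2 × 2 = 4 rows.
For example, (ST0, cpu_pct) → reading=94.1.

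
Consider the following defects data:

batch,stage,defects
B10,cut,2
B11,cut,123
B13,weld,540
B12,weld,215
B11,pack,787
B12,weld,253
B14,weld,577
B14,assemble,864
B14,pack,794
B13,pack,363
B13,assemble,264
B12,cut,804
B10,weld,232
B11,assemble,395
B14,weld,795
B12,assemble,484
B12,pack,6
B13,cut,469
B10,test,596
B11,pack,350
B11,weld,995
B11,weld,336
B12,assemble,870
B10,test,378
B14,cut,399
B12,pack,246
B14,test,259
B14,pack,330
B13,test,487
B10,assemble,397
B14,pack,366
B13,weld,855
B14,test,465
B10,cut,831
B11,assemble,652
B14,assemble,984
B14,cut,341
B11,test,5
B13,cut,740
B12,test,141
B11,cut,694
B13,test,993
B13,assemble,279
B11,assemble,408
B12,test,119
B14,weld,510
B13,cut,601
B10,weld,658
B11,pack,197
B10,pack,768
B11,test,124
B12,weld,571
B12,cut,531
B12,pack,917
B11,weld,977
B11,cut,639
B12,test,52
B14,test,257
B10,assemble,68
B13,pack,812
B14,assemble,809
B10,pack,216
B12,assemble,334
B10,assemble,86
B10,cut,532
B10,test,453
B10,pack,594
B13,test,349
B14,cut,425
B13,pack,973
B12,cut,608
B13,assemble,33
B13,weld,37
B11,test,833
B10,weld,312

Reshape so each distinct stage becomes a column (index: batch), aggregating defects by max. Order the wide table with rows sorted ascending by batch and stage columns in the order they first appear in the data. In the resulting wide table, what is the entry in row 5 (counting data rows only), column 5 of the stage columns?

465

With rows sorted ascending by batch, row 5 is batch=B14. stage columns in first-appearance order: cut, weld, pack, assemble, test; column 5 is test.
Long rows with batch=B14, stage=test: max(259, 465, 257) = 465.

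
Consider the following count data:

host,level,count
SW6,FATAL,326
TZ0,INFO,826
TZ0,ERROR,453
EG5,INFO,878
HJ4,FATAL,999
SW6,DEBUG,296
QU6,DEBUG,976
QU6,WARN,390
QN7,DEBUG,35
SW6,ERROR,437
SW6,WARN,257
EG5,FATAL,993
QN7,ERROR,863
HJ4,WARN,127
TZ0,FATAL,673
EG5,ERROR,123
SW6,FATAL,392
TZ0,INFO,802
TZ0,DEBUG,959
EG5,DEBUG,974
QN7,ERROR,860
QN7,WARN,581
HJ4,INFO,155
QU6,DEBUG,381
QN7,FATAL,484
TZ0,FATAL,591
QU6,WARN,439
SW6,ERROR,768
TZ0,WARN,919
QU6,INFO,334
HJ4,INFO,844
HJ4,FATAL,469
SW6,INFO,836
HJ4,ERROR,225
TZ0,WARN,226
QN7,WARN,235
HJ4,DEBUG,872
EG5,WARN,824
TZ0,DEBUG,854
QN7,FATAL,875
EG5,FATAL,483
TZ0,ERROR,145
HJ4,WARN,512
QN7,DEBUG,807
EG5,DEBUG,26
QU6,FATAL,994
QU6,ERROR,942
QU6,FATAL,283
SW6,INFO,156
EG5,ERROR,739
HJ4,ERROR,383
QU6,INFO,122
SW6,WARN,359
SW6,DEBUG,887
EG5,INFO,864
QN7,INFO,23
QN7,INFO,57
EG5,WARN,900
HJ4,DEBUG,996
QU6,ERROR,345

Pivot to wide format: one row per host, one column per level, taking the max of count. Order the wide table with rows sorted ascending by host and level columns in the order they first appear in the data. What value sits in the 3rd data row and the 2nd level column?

With rows sorted ascending by host, row 3 is host=QN7. level columns in first-appearance order: FATAL, INFO, ERROR, DEBUG, WARN; column 2 is INFO.
Long rows with host=QN7, level=INFO: max(23, 57) = 57.

57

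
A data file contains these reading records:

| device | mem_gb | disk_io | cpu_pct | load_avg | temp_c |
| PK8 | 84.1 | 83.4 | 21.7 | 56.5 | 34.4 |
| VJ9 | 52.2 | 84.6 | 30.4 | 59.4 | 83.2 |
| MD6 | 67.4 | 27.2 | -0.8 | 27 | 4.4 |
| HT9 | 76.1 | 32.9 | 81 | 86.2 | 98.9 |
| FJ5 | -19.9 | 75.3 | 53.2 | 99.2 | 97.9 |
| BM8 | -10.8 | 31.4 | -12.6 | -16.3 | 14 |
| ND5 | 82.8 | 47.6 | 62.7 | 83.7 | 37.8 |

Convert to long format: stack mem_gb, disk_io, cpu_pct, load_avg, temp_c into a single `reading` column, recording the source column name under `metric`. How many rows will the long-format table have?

35

7 device values × 5 melted columns = 35 rows.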